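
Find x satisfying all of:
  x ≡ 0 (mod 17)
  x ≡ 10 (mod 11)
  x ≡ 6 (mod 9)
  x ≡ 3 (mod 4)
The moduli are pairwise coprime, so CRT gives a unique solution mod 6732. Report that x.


Product of moduli M = 17 · 11 · 9 · 4 = 6732.
Merge one congruence at a time:
  Start: x ≡ 0 (mod 17).
  Combine with x ≡ 10 (mod 11); new modulus lcm = 187.
    Write x = 0 + 17·t and substitute into x ≡ 10 (mod 11): 17·t ≡ 10 − 0 = 10 (mod 11).
    Reduce coefficients mod 11: 6·t ≡ 10 (mod 11).
    The inverse of 6 mod 11 is 2 (since 6·2 = 12 = 1·11 + 1), so t ≡ 2·10 = 20 ≡ 9 (mod 11).
    Then x = 0 + 17·9 = 153, valid modulo lcm(17, 11) = 187: x ≡ 153 (mod 187).
  Combine with x ≡ 6 (mod 9); new modulus lcm = 1683.
    Write x = 153 + 187·t and substitute into x ≡ 6 (mod 9): 187·t ≡ 6 − 153 = -147 (mod 9).
    Reduce coefficients mod 9: 7·t ≡ 6 (mod 9).
    The inverse of 7 mod 9 is 4 (since 7·4 = 28 = 3·9 + 1), so t ≡ 4·6 = 24 ≡ 6 (mod 9).
    Then x = 153 + 187·6 = 1275, valid modulo lcm(187, 9) = 1683: x ≡ 1275 (mod 1683).
  Combine with x ≡ 3 (mod 4); new modulus lcm = 6732.
    Write x = 1275 + 1683·t and substitute into x ≡ 3 (mod 4): 1683·t ≡ 3 − 1275 = -1272 (mod 4).
    Reduce coefficients mod 4: 3·t ≡ 0 (mod 4).
    The inverse of 3 mod 4 is 3 (since 3·3 = 9 = 2·4 + 1), so t ≡ 3·0 = 0 ≡ 0 (mod 4).
    Then x = 1275 + 1683·0 = 1275, valid modulo lcm(1683, 4) = 6732: x ≡ 1275 (mod 6732).
Verify against each original: 1275 mod 17 = 0, 1275 mod 11 = 10, 1275 mod 9 = 6, 1275 mod 4 = 3.

x ≡ 1275 (mod 6732).


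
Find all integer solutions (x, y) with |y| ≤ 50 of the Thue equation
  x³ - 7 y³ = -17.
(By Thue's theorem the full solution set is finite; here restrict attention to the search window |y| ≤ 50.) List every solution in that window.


The equation is x³ - 7y³ = -17. For fixed y, x³ = 7·y³ − 17, so a solution requires the RHS to be a perfect cube.
Strategy: iterate y from -50 to 50, compute RHS = 7·y³ − 17, and check whether it is a (positive or negative) perfect cube.
Check small values of y:
  y = 0: RHS = -17 is not a perfect cube.
  y = 1: RHS = -10 is not a perfect cube.
  y = -1: RHS = -24 is not a perfect cube.
  y = 2: RHS = 39 is not a perfect cube.
  y = -2: RHS = -73 is not a perfect cube.
  y = 3: RHS = 172 is not a perfect cube.
  y = -3: RHS = -206 is not a perfect cube.
Continuing the search up to |y| = 50 finds no solutions either.
No (x, y) in the scanned range satisfies the equation.

No integer solutions with |y| ≤ 50.


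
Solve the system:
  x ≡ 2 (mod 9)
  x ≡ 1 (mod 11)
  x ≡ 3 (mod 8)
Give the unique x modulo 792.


Moduli 9, 11, 8 are pairwise coprime; by CRT there is a unique solution modulo M = 9 · 11 · 8 = 792.
Solve pairwise, accumulating the modulus:
  Start with x ≡ 2 (mod 9).
  Combine with x ≡ 1 (mod 11): since gcd(9, 11) = 1, we get a unique residue mod 99.
    Write x = 2 + 9·t and substitute into x ≡ 1 (mod 11): 9·t ≡ 1 − 2 = -1 (mod 11).
    Reduce coefficients mod 11: 9·t ≡ 10 (mod 11).
    The inverse of 9 mod 11 is 5 (since 9·5 = 45 = 4·11 + 1), so t ≡ 5·10 = 50 ≡ 6 (mod 11).
    Then x = 2 + 9·6 = 56, valid modulo lcm(9, 11) = 99: x ≡ 56 (mod 99).
  Combine with x ≡ 3 (mod 8): since gcd(99, 8) = 1, we get a unique residue mod 792.
    Write x = 56 + 99·t and substitute into x ≡ 3 (mod 8): 99·t ≡ 3 − 56 = -53 (mod 8).
    Reduce coefficients mod 8: 3·t ≡ 3 (mod 8).
    The inverse of 3 mod 8 is 3 (since 3·3 = 9 = 1·8 + 1), so t ≡ 3·3 = 9 ≡ 1 (mod 8).
    Then x = 56 + 99·1 = 155, valid modulo lcm(99, 8) = 792: x ≡ 155 (mod 792).
Verify: 155 mod 9 = 2 ✓, 155 mod 11 = 1 ✓, 155 mod 8 = 3 ✓.

x ≡ 155 (mod 792).


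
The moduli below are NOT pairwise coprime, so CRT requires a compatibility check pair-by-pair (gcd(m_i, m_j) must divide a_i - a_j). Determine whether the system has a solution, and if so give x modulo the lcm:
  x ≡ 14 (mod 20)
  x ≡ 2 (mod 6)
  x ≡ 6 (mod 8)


Moduli 20, 6, 8 are not pairwise coprime, so CRT works modulo lcm(m_i) when all pairwise compatibility conditions hold.
Pairwise compatibility: gcd(m_i, m_j) must divide a_i - a_j for every pair.
Merge one congruence at a time:
  Start: x ≡ 14 (mod 20).
  Combine with x ≡ 2 (mod 6): gcd(20, 6) = 2; 2 - 14 = -12, which IS divisible by 2, so compatible.
    Write x = 14 + 20·t and substitute into x ≡ 2 (mod 6): 20·t ≡ 2 − 14 = -12 (mod 6).
    Divide the congruence (and modulus) by g = 2: 10·t ≡ -6 (mod 3).
    Reduce coefficients mod 3: 1·t ≡ 0 (mod 3).
    So t ≡ 0 (mod 3).
    Then x = 14 + 20·0 = 14, valid modulo lcm(20, 6) = 60: x ≡ 14 (mod 60).
  Combine with x ≡ 6 (mod 8): gcd(60, 8) = 4; 6 - 14 = -8, which IS divisible by 4, so compatible.
    Write x = 14 + 60·t and substitute into x ≡ 6 (mod 8): 60·t ≡ 6 − 14 = -8 (mod 8).
    Divide the congruence (and modulus) by g = 4: 15·t ≡ -2 (mod 2).
    Reduce coefficients mod 2: 1·t ≡ 0 (mod 2).
    So t ≡ 0 (mod 2).
    Then x = 14 + 60·0 = 14, valid modulo lcm(60, 8) = 120: x ≡ 14 (mod 120).
Verify: 14 mod 20 = 14, 14 mod 6 = 2, 14 mod 8 = 6.

x ≡ 14 (mod 120).


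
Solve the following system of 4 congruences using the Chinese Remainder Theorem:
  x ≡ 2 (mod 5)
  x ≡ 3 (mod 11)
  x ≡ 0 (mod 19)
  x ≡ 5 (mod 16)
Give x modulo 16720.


Product of moduli M = 5 · 11 · 19 · 16 = 16720.
Merge one congruence at a time:
  Start: x ≡ 2 (mod 5).
  Combine with x ≡ 3 (mod 11); new modulus lcm = 55.
    Write x = 2 + 5·t and substitute into x ≡ 3 (mod 11): 5·t ≡ 3 − 2 = 1 (mod 11).
    The inverse of 5 mod 11 is 9 (since 5·9 = 45 = 4·11 + 1), so t ≡ 9·1 = 9 ≡ 9 (mod 11).
    Then x = 2 + 5·9 = 47, valid modulo lcm(5, 11) = 55: x ≡ 47 (mod 55).
  Combine with x ≡ 0 (mod 19); new modulus lcm = 1045.
    Write x = 47 + 55·t and substitute into x ≡ 0 (mod 19): 55·t ≡ 0 − 47 = -47 (mod 19).
    Reduce coefficients mod 19: 17·t ≡ 10 (mod 19).
    The inverse of 17 mod 19 is 9 (since 17·9 = 153 = 8·19 + 1), so t ≡ 9·10 = 90 ≡ 14 (mod 19).
    Then x = 47 + 55·14 = 817, valid modulo lcm(55, 19) = 1045: x ≡ 817 (mod 1045).
  Combine with x ≡ 5 (mod 16); new modulus lcm = 16720.
    Write x = 817 + 1045·t and substitute into x ≡ 5 (mod 16): 1045·t ≡ 5 − 817 = -812 (mod 16).
    Reduce coefficients mod 16: 5·t ≡ 4 (mod 16).
    The inverse of 5 mod 16 is 13 (since 5·13 = 65 = 4·16 + 1), so t ≡ 13·4 = 52 ≡ 4 (mod 16).
    Then x = 817 + 1045·4 = 4997, valid modulo lcm(1045, 16) = 16720: x ≡ 4997 (mod 16720).
Verify against each original: 4997 mod 5 = 2, 4997 mod 11 = 3, 4997 mod 19 = 0, 4997 mod 16 = 5.

x ≡ 4997 (mod 16720).


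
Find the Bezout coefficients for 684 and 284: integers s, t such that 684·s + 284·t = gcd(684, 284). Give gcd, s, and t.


Euclidean algorithm on (684, 284) — divide until remainder is 0:
  684 = 2 · 284 + 116
  284 = 2 · 116 + 52
  116 = 2 · 52 + 12
  52 = 4 · 12 + 4
  12 = 3 · 4 + 0
gcd(684, 284) = 4.
Track Bezout coefficients alongside the remainders: start with r₀ = 684 = a·1 + b·0 (s = 1, t = 0) and r₁ = 284 = a·0 + b·1 (s = 0, t = 1); each new remainder r_{k+1} = r_{k-1} − q_k·r_k inherits s_{k+1} = s_{k-1} − q_k·s_k, t_{k+1} = t_{k-1} − q_k·t_k, so r_k = a·s_k + b·t_k at every step:
  q = 2: r = 116, s = 1 − 2·0 = 1, t = 0 − 2·1 = -2  (check: 684·1 + 284·(-2) = 116)
  q = 2: r = 52, s = 0 − 2·1 = -2, t = 1 − 2·(-2) = 5  (check: 684·(-2) + 284·5 = 52)
  q = 2: r = 12, s = 1 − 2·(-2) = 5, t = -2 − 2·5 = -12  (check: 684·5 + 284·(-12) = 12)
  q = 4: r = 4, s = -2 − 4·5 = -22, t = 5 − 4·(-12) = 53  (check: 684·(-22) + 284·53 = 4)
The row with r = 4 (the gcd) gives the Bezout coefficients s = -22, t = 53.
Result: 684 · (-22) + 284 · (53) = 4.

gcd(684, 284) = 4; s = -22, t = 53 (check: 684·(-22) + 284·53 = 4).


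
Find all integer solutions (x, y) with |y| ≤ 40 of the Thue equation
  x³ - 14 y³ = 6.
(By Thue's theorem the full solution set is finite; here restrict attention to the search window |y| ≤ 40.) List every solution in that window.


The equation is x³ - 14y³ = 6. For fixed y, x³ = 14·y³ + 6, so a solution requires the RHS to be a perfect cube.
Strategy: iterate y from -40 to 40, compute RHS = 14·y³ + 6, and check whether it is a (positive or negative) perfect cube.
Check small values of y:
  y = 0: RHS = 6 is not a perfect cube.
  y = 1: RHS = 20 is not a perfect cube.
  y = -1: RHS = -8 = (-2)³ ⇒ x = -2 works.
  y = 2: RHS = 118 is not a perfect cube.
  y = -2: RHS = -106 is not a perfect cube.
  y = 3: RHS = 384 is not a perfect cube.
  y = -3: RHS = -372 is not a perfect cube.
Continuing the search up to |y| = 40 finds no further solutions beyond those listed.
Collected solutions: (-2, -1).

Solutions (with |y| ≤ 40): (-2, -1).


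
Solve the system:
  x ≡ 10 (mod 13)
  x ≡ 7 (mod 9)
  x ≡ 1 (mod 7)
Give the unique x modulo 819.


Moduli 13, 9, 7 are pairwise coprime; by CRT there is a unique solution modulo M = 13 · 9 · 7 = 819.
Solve pairwise, accumulating the modulus:
  Start with x ≡ 10 (mod 13).
  Combine with x ≡ 7 (mod 9): since gcd(13, 9) = 1, we get a unique residue mod 117.
    Write x = 10 + 13·t and substitute into x ≡ 7 (mod 9): 13·t ≡ 7 − 10 = -3 (mod 9).
    Reduce coefficients mod 9: 4·t ≡ 6 (mod 9).
    The inverse of 4 mod 9 is 7 (since 4·7 = 28 = 3·9 + 1), so t ≡ 7·6 = 42 ≡ 6 (mod 9).
    Then x = 10 + 13·6 = 88, valid modulo lcm(13, 9) = 117: x ≡ 88 (mod 117).
  Combine with x ≡ 1 (mod 7): since gcd(117, 7) = 1, we get a unique residue mod 819.
    Write x = 88 + 117·t and substitute into x ≡ 1 (mod 7): 117·t ≡ 1 − 88 = -87 (mod 7).
    Reduce coefficients mod 7: 5·t ≡ 4 (mod 7).
    The inverse of 5 mod 7 is 3 (since 5·3 = 15 = 2·7 + 1), so t ≡ 3·4 = 12 ≡ 5 (mod 7).
    Then x = 88 + 117·5 = 673, valid modulo lcm(117, 7) = 819: x ≡ 673 (mod 819).
Verify: 673 mod 13 = 10 ✓, 673 mod 9 = 7 ✓, 673 mod 7 = 1 ✓.

x ≡ 673 (mod 819).


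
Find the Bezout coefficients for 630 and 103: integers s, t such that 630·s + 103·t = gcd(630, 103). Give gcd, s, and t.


Euclidean algorithm on (630, 103) — divide until remainder is 0:
  630 = 6 · 103 + 12
  103 = 8 · 12 + 7
  12 = 1 · 7 + 5
  7 = 1 · 5 + 2
  5 = 2 · 2 + 1
  2 = 2 · 1 + 0
gcd(630, 103) = 1.
Track Bezout coefficients alongside the remainders: start with r₀ = 630 = a·1 + b·0 (s = 1, t = 0) and r₁ = 103 = a·0 + b·1 (s = 0, t = 1); each new remainder r_{k+1} = r_{k-1} − q_k·r_k inherits s_{k+1} = s_{k-1} − q_k·s_k, t_{k+1} = t_{k-1} − q_k·t_k, so r_k = a·s_k + b·t_k at every step:
  q = 6: r = 12, s = 1 − 6·0 = 1, t = 0 − 6·1 = -6  (check: 630·1 + 103·(-6) = 12)
  q = 8: r = 7, s = 0 − 8·1 = -8, t = 1 − 8·(-6) = 49  (check: 630·(-8) + 103·49 = 7)
  q = 1: r = 5, s = 1 − 1·(-8) = 9, t = -6 − 1·49 = -55  (check: 630·9 + 103·(-55) = 5)
  q = 1: r = 2, s = -8 − 1·9 = -17, t = 49 − 1·(-55) = 104  (check: 630·(-17) + 103·104 = 2)
  q = 2: r = 1, s = 9 − 2·(-17) = 43, t = -55 − 2·104 = -263  (check: 630·43 + 103·(-263) = 1)
The row with r = 1 (the gcd) gives the Bezout coefficients s = 43, t = -263.
Result: 630 · (43) + 103 · (-263) = 1.

gcd(630, 103) = 1; s = 43, t = -263 (check: 630·43 + 103·(-263) = 1).


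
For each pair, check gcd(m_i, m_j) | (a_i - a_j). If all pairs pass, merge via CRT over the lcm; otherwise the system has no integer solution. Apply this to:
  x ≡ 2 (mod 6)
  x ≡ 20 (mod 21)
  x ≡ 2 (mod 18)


Moduli 6, 21, 18 are not pairwise coprime, so CRT works modulo lcm(m_i) when all pairwise compatibility conditions hold.
Pairwise compatibility: gcd(m_i, m_j) must divide a_i - a_j for every pair.
Merge one congruence at a time:
  Start: x ≡ 2 (mod 6).
  Combine with x ≡ 20 (mod 21): gcd(6, 21) = 3; 20 - 2 = 18, which IS divisible by 3, so compatible.
    Write x = 2 + 6·t and substitute into x ≡ 20 (mod 21): 6·t ≡ 20 − 2 = 18 (mod 21).
    Divide the congruence (and modulus) by g = 3: 2·t ≡ 6 (mod 7).
    The inverse of 2 mod 7 is 4 (since 2·4 = 8 = 1·7 + 1), so t ≡ 4·6 = 24 ≡ 3 (mod 7).
    Then x = 2 + 6·3 = 20, valid modulo lcm(6, 21) = 42: x ≡ 20 (mod 42).
  Combine with x ≡ 2 (mod 18): gcd(42, 18) = 6; 2 - 20 = -18, which IS divisible by 6, so compatible.
    Write x = 20 + 42·t and substitute into x ≡ 2 (mod 18): 42·t ≡ 2 − 20 = -18 (mod 18).
    Divide the congruence (and modulus) by g = 6: 7·t ≡ -3 (mod 3).
    Reduce coefficients mod 3: 1·t ≡ 0 (mod 3).
    So t ≡ 0 (mod 3).
    Then x = 20 + 42·0 = 20, valid modulo lcm(42, 18) = 126: x ≡ 20 (mod 126).
Verify: 20 mod 6 = 2, 20 mod 21 = 20, 20 mod 18 = 2.

x ≡ 20 (mod 126).


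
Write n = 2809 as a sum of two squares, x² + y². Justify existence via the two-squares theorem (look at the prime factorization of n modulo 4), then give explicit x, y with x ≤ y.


Step 1: Factor n = 2809 = 53^2.
Step 2: Check the mod-4 condition on each prime factor: 53 ≡ 1 (mod 4), exponent 2.
All primes ≡ 3 (mod 4) appear to even exponent (or don't appear), so by the two-squares theorem n IS expressible as a sum of two squares.
Step 3: Build a representation. Here n = 53 · 53 is a product of primes ≡ 1 (mod 4). Each prime p ≡ 1 (mod 4) is itself a sum of two squares; find a² by testing p − a² for a perfect square:
  53: 53 − 1² = 52, 53 − 2² = 49 = 7² ⇒ 53 = 2² + 7².
  Combine using the Brahmagupta–Fibonacci identity (a² + b²)(c² + d²) = (ac − bd)² + (ad + bc)² = (ac + bd)² + (ad − bc)²:
  53 · 53 = 2809: from (2² + 7²)(2² + 7²), take (2·2 − 7·7, 2·7 + 7·2) = (4 − 49, 14 + 14) = (-45, 28); dropping signs (only squares matter) gives (45, 28); check 45² + 28² = 2025 + 784 = 2809 ✓.
Step 4: Order so x ≤ y and verify: 28² + 45² = 784 + 2025 = 2809 = n. ✓

n = 2809 = 28² + 45² (one valid representation with x ≤ y).


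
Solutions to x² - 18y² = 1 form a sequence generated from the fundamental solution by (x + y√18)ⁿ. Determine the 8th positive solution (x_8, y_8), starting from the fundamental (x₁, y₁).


Step 1: Find the fundamental solution (x₁, y₁) of x² - 18y² = 1.
  Expand √18 as a continued fraction. a₀ = ⌊√18⌋ = 4; iterate m_{k+1} = d_k·a_k − m_k, d_{k+1} = (18 − m_{k+1}²)/d_k, a_{k+1} = ⌊(a₀ + m_{k+1})/d_{k+1}⌋ (starting m₀ = 0, d₀ = 1), with convergents p_k = a_k·p_{k-1} + p_{k-2}, q_k = a_k·q_{k-1} + q_{k-2} (p₋₁ = 1, q₋₁ = 0):
  k = 0: a₀ = 4; p₀/q₀ = 4/1; p₀² − 18·q₀² = 16 − 18 = -2.
  k = 1: m = 4, d = 2, a = ⌊(4 + 4)/2⌋ = 4; p/q = (4·4 + 1)/(4·1 + 0) = 17/4; p² − 18·q² = 289 − 288 = 1.
  The first convergent with p² − 18·q² = 1 gives the fundamental solution (x₁, y₁) = (17, 4).
Step 2: Apply the recurrence (x_{n+1}, y_{n+1}) = (x₁x_n + 18y₁y_n, x₁y_n + y₁x_n) repeatedly.
  From (x_1, y_1) = (17, 4): x_2 = 17·17 + 18·4·4 = 577; y_2 = 17·4 + 4·17 = 136.
  From (x_2, y_2) = (577, 136): x_3 = 17·577 + 18·4·136 = 19601; y_3 = 17·136 + 4·577 = 4620.
  From (x_3, y_3) = (19601, 4620): x_4 = 17·19601 + 18·4·4620 = 665857; y_4 = 17·4620 + 4·19601 = 156944.
  From (x_4, y_4) = (665857, 156944): x_5 = 17·665857 + 18·4·156944 = 22619537; y_5 = 17·156944 + 4·665857 = 5331476.
  From (x_5, y_5) = (22619537, 5331476): x_6 = 17·22619537 + 18·4·5331476 = 768398401; y_6 = 17·5331476 + 4·22619537 = 181113240.
  From (x_6, y_6) = (768398401, 181113240): x_7 = 17·768398401 + 18·4·181113240 = 26102926097; y_7 = 17·181113240 + 4·768398401 = 6152518684.
  From (x_7, y_7) = (26102926097, 6152518684): x_8 = 17·26102926097 + 18·4·6152518684 = 886731088897; y_8 = 17·6152518684 + 4·26102926097 = 209004522016.
Step 3: Verify x_8² - 18·y_8² = 786292024016459316676609 - 786292024016459316676608 = 1 (should be 1). ✓

(x_1, y_1) = (17, 4); (x_8, y_8) = (886731088897, 209004522016).


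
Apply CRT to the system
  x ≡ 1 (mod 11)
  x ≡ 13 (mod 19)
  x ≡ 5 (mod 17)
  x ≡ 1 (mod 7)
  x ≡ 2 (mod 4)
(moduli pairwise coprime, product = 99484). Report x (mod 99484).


Product of moduli M = 11 · 19 · 17 · 7 · 4 = 99484.
Merge one congruence at a time:
  Start: x ≡ 1 (mod 11).
  Combine with x ≡ 13 (mod 19); new modulus lcm = 209.
    Write x = 1 + 11·t and substitute into x ≡ 13 (mod 19): 11·t ≡ 13 − 1 = 12 (mod 19).
    The inverse of 11 mod 19 is 7 (since 11·7 = 77 = 4·19 + 1), so t ≡ 7·12 = 84 ≡ 8 (mod 19).
    Then x = 1 + 11·8 = 89, valid modulo lcm(11, 19) = 209: x ≡ 89 (mod 209).
  Combine with x ≡ 5 (mod 17); new modulus lcm = 3553.
    Write x = 89 + 209·t and substitute into x ≡ 5 (mod 17): 209·t ≡ 5 − 89 = -84 (mod 17).
    Reduce coefficients mod 17: 5·t ≡ 1 (mod 17).
    The inverse of 5 mod 17 is 7 (since 5·7 = 35 = 2·17 + 1), so t ≡ 7·1 = 7 ≡ 7 (mod 17).
    Then x = 89 + 209·7 = 1552, valid modulo lcm(209, 17) = 3553: x ≡ 1552 (mod 3553).
  Combine with x ≡ 1 (mod 7); new modulus lcm = 24871.
    Write x = 1552 + 3553·t and substitute into x ≡ 1 (mod 7): 3553·t ≡ 1 − 1552 = -1551 (mod 7).
    Reduce coefficients mod 7: 4·t ≡ 3 (mod 7).
    The inverse of 4 mod 7 is 2 (since 4·2 = 8 = 1·7 + 1), so t ≡ 2·3 = 6 ≡ 6 (mod 7).
    Then x = 1552 + 3553·6 = 22870, valid modulo lcm(3553, 7) = 24871: x ≡ 22870 (mod 24871).
  Combine with x ≡ 2 (mod 4); new modulus lcm = 99484.
    Write x = 22870 + 24871·t and substitute into x ≡ 2 (mod 4): 24871·t ≡ 2 − 22870 = -22868 (mod 4).
    Reduce coefficients mod 4: 3·t ≡ 0 (mod 4).
    The inverse of 3 mod 4 is 3 (since 3·3 = 9 = 2·4 + 1), so t ≡ 3·0 = 0 ≡ 0 (mod 4).
    Then x = 22870 + 24871·0 = 22870, valid modulo lcm(24871, 4) = 99484: x ≡ 22870 (mod 99484).
Verify against each original: 22870 mod 11 = 1, 22870 mod 19 = 13, 22870 mod 17 = 5, 22870 mod 7 = 1, 22870 mod 4 = 2.

x ≡ 22870 (mod 99484).


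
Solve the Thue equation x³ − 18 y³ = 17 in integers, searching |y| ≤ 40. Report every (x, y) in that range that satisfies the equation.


The equation is x³ - 18y³ = 17. For fixed y, x³ = 18·y³ + 17, so a solution requires the RHS to be a perfect cube.
Strategy: iterate y from -40 to 40, compute RHS = 18·y³ + 17, and check whether it is a (positive or negative) perfect cube.
Check small values of y:
  y = 0: RHS = 17 is not a perfect cube.
  y = 1: RHS = 35 is not a perfect cube.
  y = -1: RHS = -1 = (-1)³ ⇒ x = -1 works.
  y = 2: RHS = 161 is not a perfect cube.
  y = -2: RHS = -127 is not a perfect cube.
  y = 3: RHS = 503 is not a perfect cube.
  y = -3: RHS = -469 is not a perfect cube.
Continuing the search up to |y| = 40 finds no further solutions beyond those listed.
Collected solutions: (-1, -1).

Solutions (with |y| ≤ 40): (-1, -1).


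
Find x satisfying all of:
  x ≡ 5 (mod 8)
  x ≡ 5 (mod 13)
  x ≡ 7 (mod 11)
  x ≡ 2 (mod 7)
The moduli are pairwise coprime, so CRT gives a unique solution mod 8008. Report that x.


Product of moduli M = 8 · 13 · 11 · 7 = 8008.
Merge one congruence at a time:
  Start: x ≡ 5 (mod 8).
  Combine with x ≡ 5 (mod 13); new modulus lcm = 104.
    Write x = 5 + 8·t and substitute into x ≡ 5 (mod 13): 8·t ≡ 5 − 5 = 0 (mod 13).
    The inverse of 8 mod 13 is 5 (since 8·5 = 40 = 3·13 + 1), so t ≡ 5·0 = 0 ≡ 0 (mod 13).
    Then x = 5 + 8·0 = 5, valid modulo lcm(8, 13) = 104: x ≡ 5 (mod 104).
  Combine with x ≡ 7 (mod 11); new modulus lcm = 1144.
    Write x = 5 + 104·t and substitute into x ≡ 7 (mod 11): 104·t ≡ 7 − 5 = 2 (mod 11).
    Reduce coefficients mod 11: 5·t ≡ 2 (mod 11).
    The inverse of 5 mod 11 is 9 (since 5·9 = 45 = 4·11 + 1), so t ≡ 9·2 = 18 ≡ 7 (mod 11).
    Then x = 5 + 104·7 = 733, valid modulo lcm(104, 11) = 1144: x ≡ 733 (mod 1144).
  Combine with x ≡ 2 (mod 7); new modulus lcm = 8008.
    Write x = 733 + 1144·t and substitute into x ≡ 2 (mod 7): 1144·t ≡ 2 − 733 = -731 (mod 7).
    Reduce coefficients mod 7: 3·t ≡ 4 (mod 7).
    The inverse of 3 mod 7 is 5 (since 3·5 = 15 = 2·7 + 1), so t ≡ 5·4 = 20 ≡ 6 (mod 7).
    Then x = 733 + 1144·6 = 7597, valid modulo lcm(1144, 7) = 8008: x ≡ 7597 (mod 8008).
Verify against each original: 7597 mod 8 = 5, 7597 mod 13 = 5, 7597 mod 11 = 7, 7597 mod 7 = 2.

x ≡ 7597 (mod 8008).


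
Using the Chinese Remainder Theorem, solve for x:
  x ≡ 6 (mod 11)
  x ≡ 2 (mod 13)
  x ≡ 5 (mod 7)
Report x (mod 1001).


Moduli 11, 13, 7 are pairwise coprime; by CRT there is a unique solution modulo M = 11 · 13 · 7 = 1001.
Solve pairwise, accumulating the modulus:
  Start with x ≡ 6 (mod 11).
  Combine with x ≡ 2 (mod 13): since gcd(11, 13) = 1, we get a unique residue mod 143.
    Write x = 6 + 11·t and substitute into x ≡ 2 (mod 13): 11·t ≡ 2 − 6 = -4 (mod 13).
    Reduce coefficients mod 13: 11·t ≡ 9 (mod 13).
    The inverse of 11 mod 13 is 6 (since 11·6 = 66 = 5·13 + 1), so t ≡ 6·9 = 54 ≡ 2 (mod 13).
    Then x = 6 + 11·2 = 28, valid modulo lcm(11, 13) = 143: x ≡ 28 (mod 143).
  Combine with x ≡ 5 (mod 7): since gcd(143, 7) = 1, we get a unique residue mod 1001.
    Write x = 28 + 143·t and substitute into x ≡ 5 (mod 7): 143·t ≡ 5 − 28 = -23 (mod 7).
    Reduce coefficients mod 7: 3·t ≡ 5 (mod 7).
    The inverse of 3 mod 7 is 5 (since 3·5 = 15 = 2·7 + 1), so t ≡ 5·5 = 25 ≡ 4 (mod 7).
    Then x = 28 + 143·4 = 600, valid modulo lcm(143, 7) = 1001: x ≡ 600 (mod 1001).
Verify: 600 mod 11 = 6 ✓, 600 mod 13 = 2 ✓, 600 mod 7 = 5 ✓.

x ≡ 600 (mod 1001).


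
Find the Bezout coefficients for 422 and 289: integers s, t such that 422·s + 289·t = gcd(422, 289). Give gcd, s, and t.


Euclidean algorithm on (422, 289) — divide until remainder is 0:
  422 = 1 · 289 + 133
  289 = 2 · 133 + 23
  133 = 5 · 23 + 18
  23 = 1 · 18 + 5
  18 = 3 · 5 + 3
  5 = 1 · 3 + 2
  3 = 1 · 2 + 1
  2 = 2 · 1 + 0
gcd(422, 289) = 1.
Track Bezout coefficients alongside the remainders: start with r₀ = 422 = a·1 + b·0 (s = 1, t = 0) and r₁ = 289 = a·0 + b·1 (s = 0, t = 1); each new remainder r_{k+1} = r_{k-1} − q_k·r_k inherits s_{k+1} = s_{k-1} − q_k·s_k, t_{k+1} = t_{k-1} − q_k·t_k, so r_k = a·s_k + b·t_k at every step:
  q = 1: r = 133, s = 1 − 1·0 = 1, t = 0 − 1·1 = -1  (check: 422·1 + 289·(-1) = 133)
  q = 2: r = 23, s = 0 − 2·1 = -2, t = 1 − 2·(-1) = 3  (check: 422·(-2) + 289·3 = 23)
  q = 5: r = 18, s = 1 − 5·(-2) = 11, t = -1 − 5·3 = -16  (check: 422·11 + 289·(-16) = 18)
  q = 1: r = 5, s = -2 − 1·11 = -13, t = 3 − 1·(-16) = 19  (check: 422·(-13) + 289·19 = 5)
  q = 3: r = 3, s = 11 − 3·(-13) = 50, t = -16 − 3·19 = -73  (check: 422·50 + 289·(-73) = 3)
  q = 1: r = 2, s = -13 − 1·50 = -63, t = 19 − 1·(-73) = 92  (check: 422·(-63) + 289·92 = 2)
  q = 1: r = 1, s = 50 − 1·(-63) = 113, t = -73 − 1·92 = -165  (check: 422·113 + 289·(-165) = 1)
The row with r = 1 (the gcd) gives the Bezout coefficients s = 113, t = -165.
Result: 422 · (113) + 289 · (-165) = 1.

gcd(422, 289) = 1; s = 113, t = -165 (check: 422·113 + 289·(-165) = 1).


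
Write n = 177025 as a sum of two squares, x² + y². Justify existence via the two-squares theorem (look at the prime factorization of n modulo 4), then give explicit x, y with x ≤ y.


Step 1: Factor n = 177025 = 5^2 · 73 · 97.
Step 2: Check the mod-4 condition on each prime factor: 5 ≡ 1 (mod 4), exponent 2; 73 ≡ 1 (mod 4), exponent 1; 97 ≡ 1 (mod 4), exponent 1.
All primes ≡ 3 (mod 4) appear to even exponent (or don't appear), so by the two-squares theorem n IS expressible as a sum of two squares.
Step 3: Build a representation. Group n = k² · m with k = 5 and m = 73 · 97 = 7081 (a product of primes ≡ 1 (mod 4)); a representation of m scales to one of n via (k·x)² + (k·y)² = k²(x² + y²). Each prime p ≡ 1 (mod 4) is itself a sum of two squares; find a² by testing p − a² for a perfect square:
  73: 73 − 1² = 72, 73 − 2² = 69, 73 − 3² = 64 = 8² ⇒ 73 = 3² + 8².
  97: 97 − 1² = 96, 97 − 2² = 93, 97 − 3² = 88, 97 − 4² = 81 = 9² ⇒ 97 = 4² + 9².
  Combine using the Brahmagupta–Fibonacci identity (a² + b²)(c² + d²) = (ac − bd)² + (ad + bc)² = (ac + bd)² + (ad − bc)²:
  73 · 97 = 7081: from (3² + 8²)(4² + 9²), take (3·4 − 8·9, 3·9 + 8·4) = (12 − 72, 27 + 32) = (-60, 59); dropping signs (only squares matter) gives (60, 59); check 60² + 59² = 3600 + 3481 = 7081 ✓.
  Scale by k = 5: (5·60, 5·59) = (300, 295).
Step 4: Order so x ≤ y and verify: 295² + 300² = 87025 + 90000 = 177025 = n. ✓

n = 177025 = 295² + 300² (one valid representation with x ≤ y).


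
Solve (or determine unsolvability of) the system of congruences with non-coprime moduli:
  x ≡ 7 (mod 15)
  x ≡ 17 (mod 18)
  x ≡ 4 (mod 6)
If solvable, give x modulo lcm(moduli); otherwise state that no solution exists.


Moduli 15, 18, 6 are not pairwise coprime, so CRT works modulo lcm(m_i) when all pairwise compatibility conditions hold.
Pairwise compatibility: gcd(m_i, m_j) must divide a_i - a_j for every pair.
Merge one congruence at a time:
  Start: x ≡ 7 (mod 15).
  Combine with x ≡ 17 (mod 18): gcd(15, 18) = 3, and 17 - 7 = 10 is NOT divisible by 3.
    ⇒ system is inconsistent (no integer solution).

No solution (the system is inconsistent).


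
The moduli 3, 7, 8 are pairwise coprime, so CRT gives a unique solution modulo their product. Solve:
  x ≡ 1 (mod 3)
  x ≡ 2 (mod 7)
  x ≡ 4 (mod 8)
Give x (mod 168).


Moduli 3, 7, 8 are pairwise coprime; by CRT there is a unique solution modulo M = 3 · 7 · 8 = 168.
Solve pairwise, accumulating the modulus:
  Start with x ≡ 1 (mod 3).
  Combine with x ≡ 2 (mod 7): since gcd(3, 7) = 1, we get a unique residue mod 21.
    Write x = 1 + 3·t and substitute into x ≡ 2 (mod 7): 3·t ≡ 2 − 1 = 1 (mod 7).
    The inverse of 3 mod 7 is 5 (since 3·5 = 15 = 2·7 + 1), so t ≡ 5·1 = 5 ≡ 5 (mod 7).
    Then x = 1 + 3·5 = 16, valid modulo lcm(3, 7) = 21: x ≡ 16 (mod 21).
  Combine with x ≡ 4 (mod 8): since gcd(21, 8) = 1, we get a unique residue mod 168.
    Write x = 16 + 21·t and substitute into x ≡ 4 (mod 8): 21·t ≡ 4 − 16 = -12 (mod 8).
    Reduce coefficients mod 8: 5·t ≡ 4 (mod 8).
    The inverse of 5 mod 8 is 5 (since 5·5 = 25 = 3·8 + 1), so t ≡ 5·4 = 20 ≡ 4 (mod 8).
    Then x = 16 + 21·4 = 100, valid modulo lcm(21, 8) = 168: x ≡ 100 (mod 168).
Verify: 100 mod 3 = 1 ✓, 100 mod 7 = 2 ✓, 100 mod 8 = 4 ✓.

x ≡ 100 (mod 168).


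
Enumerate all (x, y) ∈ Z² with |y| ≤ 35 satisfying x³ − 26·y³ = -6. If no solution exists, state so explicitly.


The equation is x³ - 26y³ = -6. For fixed y, x³ = 26·y³ − 6, so a solution requires the RHS to be a perfect cube.
Strategy: iterate y from -35 to 35, compute RHS = 26·y³ − 6, and check whether it is a (positive or negative) perfect cube.
Check small values of y:
  y = 0: RHS = -6 is not a perfect cube.
  y = 1: RHS = 20 is not a perfect cube.
  y = -1: RHS = -32 is not a perfect cube.
  y = 2: RHS = 202 is not a perfect cube.
  y = -2: RHS = -214 is not a perfect cube.
  y = 3: RHS = 696 is not a perfect cube.
  y = -3: RHS = -708 is not a perfect cube.
Continuing the search up to |y| = 35 finds no solutions either.
No (x, y) in the scanned range satisfies the equation.

No integer solutions with |y| ≤ 35.


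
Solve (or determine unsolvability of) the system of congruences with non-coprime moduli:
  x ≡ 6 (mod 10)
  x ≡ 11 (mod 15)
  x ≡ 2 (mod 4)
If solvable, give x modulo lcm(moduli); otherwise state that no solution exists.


Moduli 10, 15, 4 are not pairwise coprime, so CRT works modulo lcm(m_i) when all pairwise compatibility conditions hold.
Pairwise compatibility: gcd(m_i, m_j) must divide a_i - a_j for every pair.
Merge one congruence at a time:
  Start: x ≡ 6 (mod 10).
  Combine with x ≡ 11 (mod 15): gcd(10, 15) = 5; 11 - 6 = 5, which IS divisible by 5, so compatible.
    Write x = 6 + 10·t and substitute into x ≡ 11 (mod 15): 10·t ≡ 11 − 6 = 5 (mod 15).
    Divide the congruence (and modulus) by g = 5: 2·t ≡ 1 (mod 3).
    The inverse of 2 mod 3 is 2 (since 2·2 = 4 = 1·3 + 1), so t ≡ 2·1 = 2 ≡ 2 (mod 3).
    Then x = 6 + 10·2 = 26, valid modulo lcm(10, 15) = 30: x ≡ 26 (mod 30).
  Combine with x ≡ 2 (mod 4): gcd(30, 4) = 2; 2 - 26 = -24, which IS divisible by 2, so compatible.
    Write x = 26 + 30·t and substitute into x ≡ 2 (mod 4): 30·t ≡ 2 − 26 = -24 (mod 4).
    Divide the congruence (and modulus) by g = 2: 15·t ≡ -12 (mod 2).
    Reduce coefficients mod 2: 1·t ≡ 0 (mod 2).
    So t ≡ 0 (mod 2).
    Then x = 26 + 30·0 = 26, valid modulo lcm(30, 4) = 60: x ≡ 26 (mod 60).
Verify: 26 mod 10 = 6, 26 mod 15 = 11, 26 mod 4 = 2.

x ≡ 26 (mod 60).


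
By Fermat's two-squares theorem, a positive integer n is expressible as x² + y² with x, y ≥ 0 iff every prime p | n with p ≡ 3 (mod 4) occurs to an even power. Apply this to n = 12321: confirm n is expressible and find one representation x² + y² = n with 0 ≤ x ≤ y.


Step 1: Factor n = 12321 = 3^2 · 37^2.
Step 2: Check the mod-4 condition on each prime factor: 3 ≡ 3 (mod 4), exponent 2 (must be even); 37 ≡ 1 (mod 4), exponent 2.
All primes ≡ 3 (mod 4) appear to even exponent (or don't appear), so by the two-squares theorem n IS expressible as a sum of two squares.
Step 3: Build a representation. Group n = k² · m with k = 3 and m = 37 · 37 = 1369 (a product of primes ≡ 1 (mod 4)); a representation of m scales to one of n via (k·x)² + (k·y)² = k²(x² + y²). Each prime p ≡ 1 (mod 4) is itself a sum of two squares; find a² by testing p − a² for a perfect square:
  37: 37 − 1² = 36 = 6² ⇒ 37 = 1² + 6².
  Combine using the Brahmagupta–Fibonacci identity (a² + b²)(c² + d²) = (ac − bd)² + (ad + bc)² = (ac + bd)² + (ad − bc)²:
  37 · 37 = 1369: from (1² + 6²)(1² + 6²), take (1·1 − 6·6, 1·6 + 6·1) = (1 − 36, 6 + 6) = (-35, 12); dropping signs (only squares matter) gives (35, 12); check 35² + 12² = 1225 + 144 = 1369 ✓.
  Scale by k = 3: (3·35, 3·12) = (105, 36).
Step 4: Order so x ≤ y and verify: 36² + 105² = 1296 + 11025 = 12321 = n. ✓

n = 12321 = 36² + 105² (one valid representation with x ≤ y).


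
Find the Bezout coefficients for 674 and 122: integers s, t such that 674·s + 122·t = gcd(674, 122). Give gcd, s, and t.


Euclidean algorithm on (674, 122) — divide until remainder is 0:
  674 = 5 · 122 + 64
  122 = 1 · 64 + 58
  64 = 1 · 58 + 6
  58 = 9 · 6 + 4
  6 = 1 · 4 + 2
  4 = 2 · 2 + 0
gcd(674, 122) = 2.
Track Bezout coefficients alongside the remainders: start with r₀ = 674 = a·1 + b·0 (s = 1, t = 0) and r₁ = 122 = a·0 + b·1 (s = 0, t = 1); each new remainder r_{k+1} = r_{k-1} − q_k·r_k inherits s_{k+1} = s_{k-1} − q_k·s_k, t_{k+1} = t_{k-1} − q_k·t_k, so r_k = a·s_k + b·t_k at every step:
  q = 5: r = 64, s = 1 − 5·0 = 1, t = 0 − 5·1 = -5  (check: 674·1 + 122·(-5) = 64)
  q = 1: r = 58, s = 0 − 1·1 = -1, t = 1 − 1·(-5) = 6  (check: 674·(-1) + 122·6 = 58)
  q = 1: r = 6, s = 1 − 1·(-1) = 2, t = -5 − 1·6 = -11  (check: 674·2 + 122·(-11) = 6)
  q = 9: r = 4, s = -1 − 9·2 = -19, t = 6 − 9·(-11) = 105  (check: 674·(-19) + 122·105 = 4)
  q = 1: r = 2, s = 2 − 1·(-19) = 21, t = -11 − 1·105 = -116  (check: 674·21 + 122·(-116) = 2)
The row with r = 2 (the gcd) gives the Bezout coefficients s = 21, t = -116.
Result: 674 · (21) + 122 · (-116) = 2.

gcd(674, 122) = 2; s = 21, t = -116 (check: 674·21 + 122·(-116) = 2).


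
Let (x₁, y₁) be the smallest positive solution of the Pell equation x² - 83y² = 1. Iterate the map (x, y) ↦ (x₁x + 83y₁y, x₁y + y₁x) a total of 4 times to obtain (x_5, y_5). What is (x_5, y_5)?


Step 1: Find the fundamental solution (x₁, y₁) of x² - 83y² = 1.
  Expand √83 as a continued fraction. a₀ = ⌊√83⌋ = 9; iterate m_{k+1} = d_k·a_k − m_k, d_{k+1} = (83 − m_{k+1}²)/d_k, a_{k+1} = ⌊(a₀ + m_{k+1})/d_{k+1}⌋ (starting m₀ = 0, d₀ = 1), with convergents p_k = a_k·p_{k-1} + p_{k-2}, q_k = a_k·q_{k-1} + q_{k-2} (p₋₁ = 1, q₋₁ = 0):
  k = 0: a₀ = 9; p₀/q₀ = 9/1; p₀² − 83·q₀² = 81 − 83 = -2.
  k = 1: m = 9, d = 2, a = ⌊(9 + 9)/2⌋ = 9; p/q = (9·9 + 1)/(9·1 + 0) = 82/9; p² − 83·q² = 6724 − 6723 = 1.
  The first convergent with p² − 83·q² = 1 gives the fundamental solution (x₁, y₁) = (82, 9).
Step 2: Apply the recurrence (x_{n+1}, y_{n+1}) = (x₁x_n + 83y₁y_n, x₁y_n + y₁x_n) repeatedly.
  From (x_1, y_1) = (82, 9): x_2 = 82·82 + 83·9·9 = 13447; y_2 = 82·9 + 9·82 = 1476.
  From (x_2, y_2) = (13447, 1476): x_3 = 82·13447 + 83·9·1476 = 2205226; y_3 = 82·1476 + 9·13447 = 242055.
  From (x_3, y_3) = (2205226, 242055): x_4 = 82·2205226 + 83·9·242055 = 361643617; y_4 = 82·242055 + 9·2205226 = 39695544.
  From (x_4, y_4) = (361643617, 39695544): x_5 = 82·361643617 + 83·9·39695544 = 59307347962; y_5 = 82·39695544 + 9·361643617 = 6509827161.
Step 3: Verify x_5² - 83·y_5² = 3517361522285745553444 - 3517361522285745553443 = 1 (should be 1). ✓

(x_1, y_1) = (82, 9); (x_5, y_5) = (59307347962, 6509827161).


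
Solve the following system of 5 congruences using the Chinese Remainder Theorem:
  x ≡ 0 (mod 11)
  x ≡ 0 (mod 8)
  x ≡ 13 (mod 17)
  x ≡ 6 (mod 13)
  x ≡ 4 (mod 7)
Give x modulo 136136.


Product of moduli M = 11 · 8 · 17 · 13 · 7 = 136136.
Merge one congruence at a time:
  Start: x ≡ 0 (mod 11).
  Combine with x ≡ 0 (mod 8); new modulus lcm = 88.
    Write x = 0 + 11·t and substitute into x ≡ 0 (mod 8): 11·t ≡ 0 − 0 = 0 (mod 8).
    Reduce coefficients mod 8: 3·t ≡ 0 (mod 8).
    The inverse of 3 mod 8 is 3 (since 3·3 = 9 = 1·8 + 1), so t ≡ 3·0 = 0 ≡ 0 (mod 8).
    Then x = 0 + 11·0 = 0, valid modulo lcm(11, 8) = 88: x ≡ 0 (mod 88).
  Combine with x ≡ 13 (mod 17); new modulus lcm = 1496.
    Write x = 0 + 88·t and substitute into x ≡ 13 (mod 17): 88·t ≡ 13 − 0 = 13 (mod 17).
    Reduce coefficients mod 17: 3·t ≡ 13 (mod 17).
    The inverse of 3 mod 17 is 6 (since 3·6 = 18 = 1·17 + 1), so t ≡ 6·13 = 78 ≡ 10 (mod 17).
    Then x = 0 + 88·10 = 880, valid modulo lcm(88, 17) = 1496: x ≡ 880 (mod 1496).
  Combine with x ≡ 6 (mod 13); new modulus lcm = 19448.
    Write x = 880 + 1496·t and substitute into x ≡ 6 (mod 13): 1496·t ≡ 6 − 880 = -874 (mod 13).
    Reduce coefficients mod 13: 1·t ≡ 10 (mod 13).
    So t ≡ 10 (mod 13).
    Then x = 880 + 1496·10 = 15840, valid modulo lcm(1496, 13) = 19448: x ≡ 15840 (mod 19448).
  Combine with x ≡ 4 (mod 7); new modulus lcm = 136136.
    Write x = 15840 + 19448·t and substitute into x ≡ 4 (mod 7): 19448·t ≡ 4 − 15840 = -15836 (mod 7).
    Reduce coefficients mod 7: 2·t ≡ 5 (mod 7).
    The inverse of 2 mod 7 is 4 (since 2·4 = 8 = 1·7 + 1), so t ≡ 4·5 = 20 ≡ 6 (mod 7).
    Then x = 15840 + 19448·6 = 132528, valid modulo lcm(19448, 7) = 136136: x ≡ 132528 (mod 136136).
Verify against each original: 132528 mod 11 = 0, 132528 mod 8 = 0, 132528 mod 17 = 13, 132528 mod 13 = 6, 132528 mod 7 = 4.

x ≡ 132528 (mod 136136).


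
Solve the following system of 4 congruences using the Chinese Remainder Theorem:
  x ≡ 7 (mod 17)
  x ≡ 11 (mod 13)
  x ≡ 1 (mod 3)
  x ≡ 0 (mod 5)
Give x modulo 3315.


Product of moduli M = 17 · 13 · 3 · 5 = 3315.
Merge one congruence at a time:
  Start: x ≡ 7 (mod 17).
  Combine with x ≡ 11 (mod 13); new modulus lcm = 221.
    Write x = 7 + 17·t and substitute into x ≡ 11 (mod 13): 17·t ≡ 11 − 7 = 4 (mod 13).
    Reduce coefficients mod 13: 4·t ≡ 4 (mod 13).
    The inverse of 4 mod 13 is 10 (since 4·10 = 40 = 3·13 + 1), so t ≡ 10·4 = 40 ≡ 1 (mod 13).
    Then x = 7 + 17·1 = 24, valid modulo lcm(17, 13) = 221: x ≡ 24 (mod 221).
  Combine with x ≡ 1 (mod 3); new modulus lcm = 663.
    Write x = 24 + 221·t and substitute into x ≡ 1 (mod 3): 221·t ≡ 1 − 24 = -23 (mod 3).
    Reduce coefficients mod 3: 2·t ≡ 1 (mod 3).
    The inverse of 2 mod 3 is 2 (since 2·2 = 4 = 1·3 + 1), so t ≡ 2·1 = 2 ≡ 2 (mod 3).
    Then x = 24 + 221·2 = 466, valid modulo lcm(221, 3) = 663: x ≡ 466 (mod 663).
  Combine with x ≡ 0 (mod 5); new modulus lcm = 3315.
    Write x = 466 + 663·t and substitute into x ≡ 0 (mod 5): 663·t ≡ 0 − 466 = -466 (mod 5).
    Reduce coefficients mod 5: 3·t ≡ 4 (mod 5).
    The inverse of 3 mod 5 is 2 (since 3·2 = 6 = 1·5 + 1), so t ≡ 2·4 = 8 ≡ 3 (mod 5).
    Then x = 466 + 663·3 = 2455, valid modulo lcm(663, 5) = 3315: x ≡ 2455 (mod 3315).
Verify against each original: 2455 mod 17 = 7, 2455 mod 13 = 11, 2455 mod 3 = 1, 2455 mod 5 = 0.

x ≡ 2455 (mod 3315).


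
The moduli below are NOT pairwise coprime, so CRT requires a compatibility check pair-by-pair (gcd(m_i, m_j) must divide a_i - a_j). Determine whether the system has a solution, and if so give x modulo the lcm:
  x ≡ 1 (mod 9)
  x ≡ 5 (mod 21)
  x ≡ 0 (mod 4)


Moduli 9, 21, 4 are not pairwise coprime, so CRT works modulo lcm(m_i) when all pairwise compatibility conditions hold.
Pairwise compatibility: gcd(m_i, m_j) must divide a_i - a_j for every pair.
Merge one congruence at a time:
  Start: x ≡ 1 (mod 9).
  Combine with x ≡ 5 (mod 21): gcd(9, 21) = 3, and 5 - 1 = 4 is NOT divisible by 3.
    ⇒ system is inconsistent (no integer solution).

No solution (the system is inconsistent).


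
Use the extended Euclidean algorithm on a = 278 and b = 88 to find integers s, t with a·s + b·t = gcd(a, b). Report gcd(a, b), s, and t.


Euclidean algorithm on (278, 88) — divide until remainder is 0:
  278 = 3 · 88 + 14
  88 = 6 · 14 + 4
  14 = 3 · 4 + 2
  4 = 2 · 2 + 0
gcd(278, 88) = 2.
Track Bezout coefficients alongside the remainders: start with r₀ = 278 = a·1 + b·0 (s = 1, t = 0) and r₁ = 88 = a·0 + b·1 (s = 0, t = 1); each new remainder r_{k+1} = r_{k-1} − q_k·r_k inherits s_{k+1} = s_{k-1} − q_k·s_k, t_{k+1} = t_{k-1} − q_k·t_k, so r_k = a·s_k + b·t_k at every step:
  q = 3: r = 14, s = 1 − 3·0 = 1, t = 0 − 3·1 = -3  (check: 278·1 + 88·(-3) = 14)
  q = 6: r = 4, s = 0 − 6·1 = -6, t = 1 − 6·(-3) = 19  (check: 278·(-6) + 88·19 = 4)
  q = 3: r = 2, s = 1 − 3·(-6) = 19, t = -3 − 3·19 = -60  (check: 278·19 + 88·(-60) = 2)
The row with r = 2 (the gcd) gives the Bezout coefficients s = 19, t = -60.
Result: 278 · (19) + 88 · (-60) = 2.

gcd(278, 88) = 2; s = 19, t = -60 (check: 278·19 + 88·(-60) = 2).


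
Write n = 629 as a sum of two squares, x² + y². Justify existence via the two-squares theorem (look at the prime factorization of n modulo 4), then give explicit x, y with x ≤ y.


Step 1: Factor n = 629 = 17 · 37.
Step 2: Check the mod-4 condition on each prime factor: 17 ≡ 1 (mod 4), exponent 1; 37 ≡ 1 (mod 4), exponent 1.
All primes ≡ 3 (mod 4) appear to even exponent (or don't appear), so by the two-squares theorem n IS expressible as a sum of two squares.
Step 3: Build a representation. Here n = 17 · 37 is a product of primes ≡ 1 (mod 4). Each prime p ≡ 1 (mod 4) is itself a sum of two squares; find a² by testing p − a² for a perfect square:
  17: 17 − 1² = 16 = 4² ⇒ 17 = 1² + 4².
  37: 37 − 1² = 36 = 6² ⇒ 37 = 1² + 6².
  Combine using the Brahmagupta–Fibonacci identity (a² + b²)(c² + d²) = (ac − bd)² + (ad + bc)² = (ac + bd)² + (ad − bc)²:
  17 · 37 = 629: from (1² + 4²)(1² + 6²), take (1·1 − 4·6, 1·6 + 4·1) = (1 − 24, 6 + 4) = (-23, 10); dropping signs (only squares matter) gives (23, 10); check 23² + 10² = 529 + 100 = 629 ✓.
Step 4: Order so x ≤ y and verify: 10² + 23² = 100 + 529 = 629 = n. ✓

n = 629 = 10² + 23² (one valid representation with x ≤ y).


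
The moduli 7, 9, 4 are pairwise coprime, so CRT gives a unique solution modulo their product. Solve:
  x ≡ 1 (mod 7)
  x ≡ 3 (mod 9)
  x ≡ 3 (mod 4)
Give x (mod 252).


Moduli 7, 9, 4 are pairwise coprime; by CRT there is a unique solution modulo M = 7 · 9 · 4 = 252.
Solve pairwise, accumulating the modulus:
  Start with x ≡ 1 (mod 7).
  Combine with x ≡ 3 (mod 9): since gcd(7, 9) = 1, we get a unique residue mod 63.
    Write x = 1 + 7·t and substitute into x ≡ 3 (mod 9): 7·t ≡ 3 − 1 = 2 (mod 9).
    The inverse of 7 mod 9 is 4 (since 7·4 = 28 = 3·9 + 1), so t ≡ 4·2 = 8 ≡ 8 (mod 9).
    Then x = 1 + 7·8 = 57, valid modulo lcm(7, 9) = 63: x ≡ 57 (mod 63).
  Combine with x ≡ 3 (mod 4): since gcd(63, 4) = 1, we get a unique residue mod 252.
    Write x = 57 + 63·t and substitute into x ≡ 3 (mod 4): 63·t ≡ 3 − 57 = -54 (mod 4).
    Reduce coefficients mod 4: 3·t ≡ 2 (mod 4).
    The inverse of 3 mod 4 is 3 (since 3·3 = 9 = 2·4 + 1), so t ≡ 3·2 = 6 ≡ 2 (mod 4).
    Then x = 57 + 63·2 = 183, valid modulo lcm(63, 4) = 252: x ≡ 183 (mod 252).
Verify: 183 mod 7 = 1 ✓, 183 mod 9 = 3 ✓, 183 mod 4 = 3 ✓.

x ≡ 183 (mod 252).
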